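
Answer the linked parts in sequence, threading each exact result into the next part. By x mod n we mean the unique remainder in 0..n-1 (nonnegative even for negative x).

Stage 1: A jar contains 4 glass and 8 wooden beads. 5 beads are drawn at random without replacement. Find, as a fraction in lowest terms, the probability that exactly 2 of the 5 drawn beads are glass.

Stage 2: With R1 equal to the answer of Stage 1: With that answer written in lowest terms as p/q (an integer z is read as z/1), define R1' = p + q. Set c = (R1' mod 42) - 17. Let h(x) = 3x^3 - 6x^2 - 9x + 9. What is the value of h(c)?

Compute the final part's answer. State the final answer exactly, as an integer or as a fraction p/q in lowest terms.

Stage 1: total draws C(12,5) = 792; favorable C(4,2)*C(8,3) = 336; P = 14/33; answer 14/33
Stage 2: R1 = 14/33; threaded value p + q = 47; c = -12; 3*(-12)^3 - 6*(-12)^2 - 9*(-12)^1 + 9 = (-5184) + (-864) + (108) + (9) = -5931; answer -5931

-5931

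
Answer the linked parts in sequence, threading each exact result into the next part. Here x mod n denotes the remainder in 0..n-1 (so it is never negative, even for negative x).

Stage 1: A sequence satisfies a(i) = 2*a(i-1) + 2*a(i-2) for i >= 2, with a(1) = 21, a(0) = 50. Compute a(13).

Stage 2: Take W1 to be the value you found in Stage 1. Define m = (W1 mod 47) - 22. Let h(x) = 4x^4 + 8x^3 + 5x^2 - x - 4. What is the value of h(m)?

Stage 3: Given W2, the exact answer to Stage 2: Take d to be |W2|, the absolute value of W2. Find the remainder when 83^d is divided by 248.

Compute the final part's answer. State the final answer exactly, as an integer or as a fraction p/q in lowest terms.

Stage 1: a(2) = 2*(21) + 2*(50) = 142; iterating: a(2)=142, a(3)=326, a(4)=936, a(5)=2524, a(6)=6920, a(7)=18888, a(8)=51616, a(9)=141008, a(10)=385248, a(11)=1052512, a(12)=2875520, a(13)=7856064; answer 7856064
Stage 2: W1 = 7856064; m = -8; 4*(-8)^4 + 8*(-8)^3 + 5*(-8)^2 - 1*(-8)^1 - 4 = (16384) + (-4096) + (320) + (8) + (-4) = 12612; answer 12612
Stage 3: W2 = 12612; d = 12612; squarings mod 248: 83^1=83, 83^2=193, 83^4=49, 83^8=169, 83^16=41, 83^32=193, 83^64=49, 83^128=169, 83^256=41, 83^512=193, 83^1024=49, 83^2048=169, 83^4096=41, 83^8192=193; 83^12612 = 83^4 * 83^64 * 83^256 * 83^4096 * 83^8192 = 97 (mod 248); answer 97

97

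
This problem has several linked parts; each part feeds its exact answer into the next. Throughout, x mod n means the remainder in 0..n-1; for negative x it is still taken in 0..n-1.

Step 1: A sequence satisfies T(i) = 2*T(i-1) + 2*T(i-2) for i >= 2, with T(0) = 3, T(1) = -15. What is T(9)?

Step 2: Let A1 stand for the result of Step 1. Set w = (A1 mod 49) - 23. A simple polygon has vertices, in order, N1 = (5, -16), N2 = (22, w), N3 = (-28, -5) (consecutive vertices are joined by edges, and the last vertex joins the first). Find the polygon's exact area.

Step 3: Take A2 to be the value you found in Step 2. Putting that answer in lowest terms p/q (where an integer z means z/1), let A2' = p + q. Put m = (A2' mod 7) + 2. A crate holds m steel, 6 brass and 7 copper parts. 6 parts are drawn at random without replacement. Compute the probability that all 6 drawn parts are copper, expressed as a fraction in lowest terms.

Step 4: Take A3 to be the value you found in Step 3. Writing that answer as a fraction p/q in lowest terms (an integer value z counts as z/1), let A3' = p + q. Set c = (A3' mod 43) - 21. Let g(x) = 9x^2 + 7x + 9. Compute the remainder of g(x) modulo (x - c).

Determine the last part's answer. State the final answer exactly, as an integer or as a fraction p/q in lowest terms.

111

Step 1: T(2) = 2*(-15) + 2*(3) = -24; iterating: T(2)=-24, T(3)=-78, T(4)=-204, T(5)=-564, T(6)=-1536, T(7)=-4200, T(8)=-11472, T(9)=-31344; answer -31344
Step 2: A1 = -31344; w = -7; cross terms: (5*-7 - 22*-16)=317, (22*-5 - -28*-7)=-306, (-28*-16 - 5*-5)=473; twice the area = |484| = 484; area = 242; answer 242
Step 3: A2 = 242; threaded value p + q = 243; m = 7; total draws C(20,6) = 38760; favorable C(7,6) = 7; P = 7/38760; answer 7/38760
Step 4: A3 = 7/38760; threaded value p + q = 38767; c = 3; remainder = value at the root: 9*(3)^2 + 7*(3)^1 + 9 = (81) + (21) + (9) = 111; answer 111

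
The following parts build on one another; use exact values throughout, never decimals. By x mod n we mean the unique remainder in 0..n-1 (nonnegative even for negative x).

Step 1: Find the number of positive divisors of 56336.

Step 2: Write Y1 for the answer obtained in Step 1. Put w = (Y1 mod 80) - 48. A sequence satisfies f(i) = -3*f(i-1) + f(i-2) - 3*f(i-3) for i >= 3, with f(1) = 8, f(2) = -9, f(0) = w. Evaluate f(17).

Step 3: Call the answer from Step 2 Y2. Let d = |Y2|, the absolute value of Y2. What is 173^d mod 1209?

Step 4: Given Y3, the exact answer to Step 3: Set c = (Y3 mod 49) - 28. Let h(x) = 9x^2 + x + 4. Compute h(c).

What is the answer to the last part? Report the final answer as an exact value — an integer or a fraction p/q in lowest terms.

Step 1: 56336 = 2^4 * 7 * 503; number of divisors = (4+1) * (1+1) * (1+1) = 20; answer 20
Step 2: Y1 = 20; w = -28; f(3) = -3*(-9) + 1*(8) - 3*(-28) = 119; iterating: f(3)=119, f(4)=-390, f(5)=1316, f(6)=-4695, f(7)=16571, f(8)=-58356, f(9)=205724, f(10)=-725241, f(11)=2556515, f(12)=-9011958, f(13)=31768112, f(14)=-111985839, f(15)=394761503, f(16)=-1391574684, f(17)=4905443072; answer 4905443072
Step 3: Y2 = 4905443072; d = 4905443072; squarings mod 1209: 173^1=173, 173^2=913, 173^4=568, 173^8=1030, 173^16=607, 173^32=913, 173^64=568, 173^128=1030, 173^256=607, 173^512=913, 173^1024=568, 173^2048=1030, 173^4096=607, 173^8192=913, 173^16384=568, 173^32768=1030, 173^65536=607, 173^131072=913, 173^262144=568, 173^524288=1030, 173^1048576=607, 173^2097152=913, 173^4194304=568, 173^8388608=1030, 173^16777216=607, 173^33554432=913, 173^67108864=568, 173^134217728=1030, 173^268435456=607, 173^536870912=913, 173^1073741824=568, 173^2147483648=1030, 173^4294967296=607; 173^4905443072 = 173^256 * 173^512 * 173^1024 * 173^2048 * 173^4096 * 173^65536 * 173^131072 * 173^2097152 * 173^4194304 * 173^67108864 * 173^536870912 * 173^4294967296 = 913 (mod 1209); answer 913
Step 4: Y3 = 913; c = 3; 9*(3)^2 + 1*(3)^1 + 4 = (81) + (3) + (4) = 88; answer 88

88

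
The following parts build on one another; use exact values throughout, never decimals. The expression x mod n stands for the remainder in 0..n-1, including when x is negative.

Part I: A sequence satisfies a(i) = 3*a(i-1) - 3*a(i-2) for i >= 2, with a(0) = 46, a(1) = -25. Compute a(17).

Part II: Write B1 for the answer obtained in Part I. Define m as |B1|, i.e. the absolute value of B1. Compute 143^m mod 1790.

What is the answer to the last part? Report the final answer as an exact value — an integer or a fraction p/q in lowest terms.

987

Part I: a(2) = 3*(-25) - 3*(46) = -213; iterating: a(2)=-213, a(3)=-564, a(4)=-1053, a(5)=-1467, a(6)=-1242, a(7)=675, a(8)=5751, a(9)=15228, a(10)=28431, a(11)=39609, a(12)=33534, a(13)=-18225, a(14)=-155277, a(15)=-411156, a(16)=-767637, a(17)=-1069443; answer -1069443
Part II: B1 = -1069443; m = 1069443; squarings mod 1790: 143^1=143, 143^2=759, 143^4=1491, 143^8=1691, 143^16=851, 143^32=1041, 143^64=731, 143^128=941, 143^256=1221, 143^512=1561, 143^1024=531, 143^2048=931, 143^4096=401, 143^8192=1491, 143^16384=1691, 143^32768=851, 143^65536=1041, 143^131072=731, 143^262144=941, 143^524288=1221, 143^1048576=1561; 143^1069443 = 143^1 * 143^2 * 143^128 * 143^256 * 143^4096 * 143^16384 * 143^1048576 = 987 (mod 1790); answer 987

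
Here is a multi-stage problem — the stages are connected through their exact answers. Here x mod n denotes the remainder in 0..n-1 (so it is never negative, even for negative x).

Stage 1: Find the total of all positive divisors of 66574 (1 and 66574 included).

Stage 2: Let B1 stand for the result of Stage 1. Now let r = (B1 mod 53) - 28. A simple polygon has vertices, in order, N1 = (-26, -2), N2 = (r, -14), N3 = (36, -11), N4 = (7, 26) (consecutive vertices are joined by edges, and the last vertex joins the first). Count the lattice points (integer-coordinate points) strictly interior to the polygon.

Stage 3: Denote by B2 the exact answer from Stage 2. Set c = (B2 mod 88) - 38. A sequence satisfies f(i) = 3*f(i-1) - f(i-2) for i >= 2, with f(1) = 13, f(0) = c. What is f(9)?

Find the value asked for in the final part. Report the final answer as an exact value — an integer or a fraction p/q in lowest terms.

49384

Stage 1: 66574 = 2 * 33287; sigma = (1 + 2) * (1 + 33287) = 3 * 33288 = 99864; answer 99864
Stage 2: B1 = 99864; r = -16; cross terms: (-26*-14 - -16*-2)=332, (-16*-11 - 36*-14)=680, (36*26 - 7*-11)=1013, (7*-2 - -26*26)=662; twice the area = |2687| = 2687; area = 2687/2; boundary points = 2 + 1 + 1 + 1 = 5; strictly interior points = area - boundary/2 + 1 = 1342; answer 1342
Stage 3: B2 = 1342; c = -16; f(2) = 3*(13) - 1*(-16) = 55; iterating: f(2)=55, f(3)=152, f(4)=401, f(5)=1051, f(6)=2752, f(7)=7205, f(8)=18863, f(9)=49384; answer 49384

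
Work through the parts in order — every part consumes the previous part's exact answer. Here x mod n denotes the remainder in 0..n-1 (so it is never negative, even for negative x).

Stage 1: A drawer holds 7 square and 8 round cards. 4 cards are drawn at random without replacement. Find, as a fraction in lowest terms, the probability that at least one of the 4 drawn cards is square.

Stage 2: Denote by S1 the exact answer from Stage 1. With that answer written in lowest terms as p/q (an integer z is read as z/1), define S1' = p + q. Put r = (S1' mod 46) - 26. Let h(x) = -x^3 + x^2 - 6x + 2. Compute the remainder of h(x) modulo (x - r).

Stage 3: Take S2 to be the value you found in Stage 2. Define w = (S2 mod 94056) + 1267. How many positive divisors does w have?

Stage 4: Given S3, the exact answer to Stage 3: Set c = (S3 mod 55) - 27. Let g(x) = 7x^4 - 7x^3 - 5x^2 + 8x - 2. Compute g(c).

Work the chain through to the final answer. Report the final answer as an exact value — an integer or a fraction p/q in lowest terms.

2041225

Stage 1: total draws C(15,4) = 1365; complement C(8,4) = 70; favorable 1365 - 70 = 1295; P = 37/39; answer 37/39
Stage 2: S1 = 37/39; threaded value p + q = 76; r = 4; remainder = value at the root: -1*(4)^3 + 1*(4)^2 - 6*(4)^1 + 2 = (-64) + (16) + (-24) + (2) = -70; answer -70
Stage 3: S2 = -70; w = 95253; 95253 = 3 * 31751; number of divisors = (1+1) * (1+1) = 4; answer 4
Stage 4: S3 = 4; c = -23; 7*(-23)^4 - 7*(-23)^3 - 5*(-23)^2 + 8*(-23)^1 - 2 = (1958887) + (85169) + (-2645) + (-184) + (-2) = 2041225; answer 2041225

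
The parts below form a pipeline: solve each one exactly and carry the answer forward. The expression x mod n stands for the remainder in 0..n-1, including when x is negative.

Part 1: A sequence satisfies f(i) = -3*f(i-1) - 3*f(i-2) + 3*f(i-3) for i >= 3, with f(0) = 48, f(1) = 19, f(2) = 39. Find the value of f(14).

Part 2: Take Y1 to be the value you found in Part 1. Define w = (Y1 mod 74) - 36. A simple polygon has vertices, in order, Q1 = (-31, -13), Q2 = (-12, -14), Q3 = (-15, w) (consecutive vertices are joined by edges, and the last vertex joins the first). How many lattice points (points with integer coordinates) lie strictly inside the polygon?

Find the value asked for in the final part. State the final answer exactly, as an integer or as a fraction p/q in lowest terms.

104

Part 1: f(3) = -3*(39) - 3*(19) + 3*(48) = -30; iterating: f(3)=-30, f(4)=30, f(5)=117, f(6)=-531, f(7)=1332, f(8)=-2052, f(9)=567, f(10)=8451, f(11)=-33210, f(12)=75978, f(13)=-102951, f(14)=-18711; answer -18711
Part 2: Y1 = -18711; w = -25; cross terms: (-31*-14 - -12*-13)=278, (-12*-25 - -15*-14)=90, (-15*-13 - -31*-25)=-580; twice the area = |-212| = 212; area = 106; boundary points = 1 + 1 + 4 = 6; strictly interior points = area - boundary/2 + 1 = 104; answer 104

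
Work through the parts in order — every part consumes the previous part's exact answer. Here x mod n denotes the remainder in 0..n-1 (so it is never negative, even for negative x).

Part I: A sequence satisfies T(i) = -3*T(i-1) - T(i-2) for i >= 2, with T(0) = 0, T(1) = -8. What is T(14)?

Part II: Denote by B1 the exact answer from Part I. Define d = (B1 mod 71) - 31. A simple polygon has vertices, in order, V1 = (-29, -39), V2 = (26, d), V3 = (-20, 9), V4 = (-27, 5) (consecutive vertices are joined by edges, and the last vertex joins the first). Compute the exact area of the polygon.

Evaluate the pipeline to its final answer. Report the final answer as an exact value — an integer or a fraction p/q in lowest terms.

2427/2

Part I: T(2) = -3*(-8) - 1*(0) = 24; iterating: T(2)=24, T(3)=-64, T(4)=168, T(5)=-440, T(6)=1152, T(7)=-3016, T(8)=7896, T(9)=-20672, T(10)=54120, T(11)=-141688, T(12)=370944, T(13)=-971144, T(14)=2542488; answer 2542488
Part II: B1 = 2542488; d = 18; cross terms: (-29*18 - 26*-39)=492, (26*9 - -20*18)=594, (-20*5 - -27*9)=143, (-27*-39 - -29*5)=1198; twice the area = |2427| = 2427; area = 2427/2; answer 2427/2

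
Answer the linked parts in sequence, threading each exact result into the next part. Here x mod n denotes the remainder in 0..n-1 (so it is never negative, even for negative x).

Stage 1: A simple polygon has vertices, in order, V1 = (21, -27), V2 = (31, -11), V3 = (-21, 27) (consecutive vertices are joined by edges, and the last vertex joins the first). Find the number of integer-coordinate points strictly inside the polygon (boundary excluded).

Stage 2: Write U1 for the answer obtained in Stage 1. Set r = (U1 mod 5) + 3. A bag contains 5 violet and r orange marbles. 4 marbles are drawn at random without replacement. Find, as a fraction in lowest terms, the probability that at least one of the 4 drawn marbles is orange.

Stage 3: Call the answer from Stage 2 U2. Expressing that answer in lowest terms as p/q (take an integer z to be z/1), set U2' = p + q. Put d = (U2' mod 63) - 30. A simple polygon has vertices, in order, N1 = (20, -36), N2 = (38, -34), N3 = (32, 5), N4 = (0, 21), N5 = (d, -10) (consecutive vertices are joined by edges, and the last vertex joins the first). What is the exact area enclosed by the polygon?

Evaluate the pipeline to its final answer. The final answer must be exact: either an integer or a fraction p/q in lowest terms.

1704

Stage 1: cross terms: (21*-11 - 31*-27)=606, (31*27 - -21*-11)=606, (-21*-27 - 21*27)=0; twice the area = |1212| = 1212; area = 606; boundary points = 2 + 2 + 6 = 10; strictly interior points = area - boundary/2 + 1 = 602; answer 602
Stage 2: U1 = 602; r = 5; total draws C(10,4) = 210; complement C(5,4) = 5; favorable 210 - 5 = 205; P = 41/42; answer 41/42
Stage 3: U2 = 41/42; threaded value p + q = 83; d = -10; cross terms: (20*-34 - 38*-36)=688, (38*5 - 32*-34)=1278, (32*21 - 0*5)=672, (0*-10 - -10*21)=210, (-10*-36 - 20*-10)=560; twice the area = |3408| = 3408; area = 1704; answer 1704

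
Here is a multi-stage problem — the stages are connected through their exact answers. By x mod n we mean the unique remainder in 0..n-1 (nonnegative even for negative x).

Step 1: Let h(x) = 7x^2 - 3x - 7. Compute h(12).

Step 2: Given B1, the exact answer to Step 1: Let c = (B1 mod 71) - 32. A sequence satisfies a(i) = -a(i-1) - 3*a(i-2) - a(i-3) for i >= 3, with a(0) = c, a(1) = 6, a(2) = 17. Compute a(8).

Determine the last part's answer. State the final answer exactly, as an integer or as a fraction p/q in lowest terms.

346

Step 1: 7*(12)^2 - 3*(12)^1 - 7 = (1008) + (-36) + (-7) = 965; answer 965
Step 2: B1 = 965; c = 10; a(3) = -1*(17) - 3*(6) - 1*(10) = -45; iterating: a(3)=-45, a(4)=-12, a(5)=130, a(6)=-49, a(7)=-329, a(8)=346; answer 346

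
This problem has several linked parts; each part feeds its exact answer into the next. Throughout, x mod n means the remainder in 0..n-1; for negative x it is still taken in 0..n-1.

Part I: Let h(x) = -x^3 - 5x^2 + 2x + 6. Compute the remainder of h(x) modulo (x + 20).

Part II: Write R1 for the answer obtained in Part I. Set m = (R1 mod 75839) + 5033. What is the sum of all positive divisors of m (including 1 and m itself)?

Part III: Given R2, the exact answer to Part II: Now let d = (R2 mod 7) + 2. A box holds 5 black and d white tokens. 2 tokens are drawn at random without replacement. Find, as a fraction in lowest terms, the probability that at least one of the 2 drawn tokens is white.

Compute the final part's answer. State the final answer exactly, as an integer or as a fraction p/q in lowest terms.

13/18

Part I: remainder = value at the root: -1*(-20)^3 - 5*(-20)^2 + 2*(-20)^1 + 6 = (8000) + (-2000) + (-40) + (6) = 5966; answer 5966
Part II: R1 = 5966; m = 10999; 10999 = 17 * 647; sigma = (1 + 17) * (1 + 647) = 18 * 648 = 11664; answer 11664
Part III: R2 = 11664; d = 4; total draws C(9,2) = 36; complement C(5,2) = 10; favorable 36 - 10 = 26; P = 13/18; answer 13/18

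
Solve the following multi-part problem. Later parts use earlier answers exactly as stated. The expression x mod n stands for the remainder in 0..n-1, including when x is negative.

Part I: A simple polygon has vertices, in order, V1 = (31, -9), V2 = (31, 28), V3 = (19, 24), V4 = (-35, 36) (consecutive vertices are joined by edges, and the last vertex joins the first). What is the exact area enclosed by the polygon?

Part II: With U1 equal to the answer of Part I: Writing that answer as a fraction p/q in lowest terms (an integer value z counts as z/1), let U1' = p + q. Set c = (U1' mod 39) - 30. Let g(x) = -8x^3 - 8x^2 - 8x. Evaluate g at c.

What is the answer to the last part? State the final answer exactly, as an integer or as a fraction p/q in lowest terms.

Part I: cross terms: (31*28 - 31*-9)=1147, (31*24 - 19*28)=212, (19*36 - -35*24)=1524, (-35*-9 - 31*36)=-801; twice the area = |2082| = 2082; area = 1041; answer 1041
Part II: U1 = 1041; threaded value p + q = 1042; c = -2; -8*(-2)^3 - 8*(-2)^2 - 8*(-2)^1 = (64) + (-32) + (16) = 48; answer 48

48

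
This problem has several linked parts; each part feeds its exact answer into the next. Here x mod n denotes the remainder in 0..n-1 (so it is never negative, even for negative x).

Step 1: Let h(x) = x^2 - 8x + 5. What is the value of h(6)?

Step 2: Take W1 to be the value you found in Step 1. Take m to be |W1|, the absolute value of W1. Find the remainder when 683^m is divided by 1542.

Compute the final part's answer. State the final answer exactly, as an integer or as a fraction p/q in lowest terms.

Step 1: 1*(6)^2 - 8*(6)^1 + 5 = (36) + (-48) + (5) = -7; answer -7
Step 2: W1 = -7; m = 7; squarings mod 1542: 683^1=683, 683^2=805, 683^4=385; 683^7 = 683^1 * 683^2 * 683^4 = 725 (mod 1542); answer 725

725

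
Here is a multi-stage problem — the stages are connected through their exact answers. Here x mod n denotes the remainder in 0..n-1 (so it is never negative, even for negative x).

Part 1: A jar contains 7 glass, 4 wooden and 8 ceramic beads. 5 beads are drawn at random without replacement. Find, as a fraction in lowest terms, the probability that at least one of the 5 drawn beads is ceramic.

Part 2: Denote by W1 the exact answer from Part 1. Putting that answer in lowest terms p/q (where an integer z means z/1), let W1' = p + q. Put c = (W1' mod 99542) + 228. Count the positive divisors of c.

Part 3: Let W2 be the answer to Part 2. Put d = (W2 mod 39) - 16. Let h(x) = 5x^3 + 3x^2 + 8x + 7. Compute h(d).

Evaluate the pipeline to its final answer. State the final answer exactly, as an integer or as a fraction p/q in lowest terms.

-13237

Part 1: total draws C(19,5) = 11628; complement C(11,5) = 462; favorable 11628 - 462 = 11166; P = 1861/1938; answer 1861/1938
Part 2: W1 = 1861/1938; threaded value p + q = 3799; c = 4027; 4027 is prime, so its only divisors are 1 and 4027; count = 2; answer 2
Part 3: W2 = 2; d = -14; 5*(-14)^3 + 3*(-14)^2 + 8*(-14)^1 + 7 = (-13720) + (588) + (-112) + (7) = -13237; answer -13237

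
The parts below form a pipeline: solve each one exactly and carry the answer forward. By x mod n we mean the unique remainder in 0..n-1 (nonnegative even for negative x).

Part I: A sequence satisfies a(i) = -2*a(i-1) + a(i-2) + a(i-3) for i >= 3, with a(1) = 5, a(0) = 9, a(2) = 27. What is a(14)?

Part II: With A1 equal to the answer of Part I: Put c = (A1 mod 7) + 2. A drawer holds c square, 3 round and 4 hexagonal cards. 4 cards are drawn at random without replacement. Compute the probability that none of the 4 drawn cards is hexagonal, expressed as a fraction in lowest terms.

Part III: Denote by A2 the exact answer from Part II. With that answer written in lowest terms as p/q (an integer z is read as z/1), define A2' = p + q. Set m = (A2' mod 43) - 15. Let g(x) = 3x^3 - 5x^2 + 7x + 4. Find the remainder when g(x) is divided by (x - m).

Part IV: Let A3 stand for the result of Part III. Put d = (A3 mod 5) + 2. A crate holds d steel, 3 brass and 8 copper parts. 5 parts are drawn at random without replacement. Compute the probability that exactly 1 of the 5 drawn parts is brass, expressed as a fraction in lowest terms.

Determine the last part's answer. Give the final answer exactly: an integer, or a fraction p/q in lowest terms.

33/68

Part I: a(3) = -2*(27) + 1*(5) + 1*(9) = -40; iterating: a(3)=-40, a(4)=112, a(5)=-237, a(6)=546, a(7)=-1217, a(8)=2743, a(9)=-6157, a(10)=13840, a(11)=-31094, a(12)=69871, a(13)=-156996, a(14)=352769; answer 352769
Part II: A1 = 352769; c = 6; total draws C(13,4) = 715; favorable C(9,4) = 126; P = 126/715; answer 126/715
Part III: A2 = 126/715; threaded value p + q = 841; m = 9; remainder = value at the root: 3*(9)^3 - 5*(9)^2 + 7*(9)^1 + 4 = (2187) + (-405) + (63) + (4) = 1849; answer 1849
Part IV: A3 = 1849; d = 6; total draws C(17,5) = 6188; favorable C(3,1)*C(14,4) = 3003; P = 33/68; answer 33/68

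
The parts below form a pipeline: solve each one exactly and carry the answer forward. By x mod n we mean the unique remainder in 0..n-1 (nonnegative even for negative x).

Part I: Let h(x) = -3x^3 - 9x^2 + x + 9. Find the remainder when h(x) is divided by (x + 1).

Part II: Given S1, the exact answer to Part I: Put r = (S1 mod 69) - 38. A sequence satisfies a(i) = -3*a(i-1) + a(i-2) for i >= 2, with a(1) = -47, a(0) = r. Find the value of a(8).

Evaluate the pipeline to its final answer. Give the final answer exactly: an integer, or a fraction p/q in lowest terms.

Part I: remainder = value at the root: -3*(-1)^3 - 9*(-1)^2 + 1*(-1)^1 + 9 = (3) + (-9) + (-1) + (9) = 2; answer 2
Part II: S1 = 2; r = -36; a(2) = -3*(-47) + 1*(-36) = 105; iterating: a(2)=105, a(3)=-362, a(4)=1191, a(5)=-3935, a(6)=12996, a(7)=-42923, a(8)=141765; answer 141765

141765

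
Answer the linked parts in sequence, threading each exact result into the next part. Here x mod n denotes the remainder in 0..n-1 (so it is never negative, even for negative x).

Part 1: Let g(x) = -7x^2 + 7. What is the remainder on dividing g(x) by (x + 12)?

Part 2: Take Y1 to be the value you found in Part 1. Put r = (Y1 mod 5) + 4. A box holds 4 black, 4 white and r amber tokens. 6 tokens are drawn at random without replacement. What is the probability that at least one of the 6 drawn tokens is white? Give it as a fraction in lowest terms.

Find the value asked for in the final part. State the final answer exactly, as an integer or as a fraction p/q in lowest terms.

23/26

Part 1: remainder = value at the root: -7*(-12)^2 + 7 = (-1008) + (7) = -1001; answer -1001
Part 2: Y1 = -1001; r = 8; total draws C(16,6) = 8008; complement C(12,6) = 924; favorable 8008 - 924 = 7084; P = 23/26; answer 23/26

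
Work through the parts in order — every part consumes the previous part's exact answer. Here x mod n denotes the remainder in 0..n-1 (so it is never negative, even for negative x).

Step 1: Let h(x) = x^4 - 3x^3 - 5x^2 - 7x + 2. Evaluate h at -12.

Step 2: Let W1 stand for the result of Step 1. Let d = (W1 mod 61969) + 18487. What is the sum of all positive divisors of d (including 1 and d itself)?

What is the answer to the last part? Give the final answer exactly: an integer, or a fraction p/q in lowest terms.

Step 1: 1*(-12)^4 - 3*(-12)^3 - 5*(-12)^2 - 7*(-12)^1 + 2 = (20736) + (5184) + (-720) + (84) + (2) = 25286; answer 25286
Step 2: W1 = 25286; d = 43773; 43773 = 3 * 14591; sigma = (1 + 3) * (1 + 14591) = 4 * 14592 = 58368; answer 58368

58368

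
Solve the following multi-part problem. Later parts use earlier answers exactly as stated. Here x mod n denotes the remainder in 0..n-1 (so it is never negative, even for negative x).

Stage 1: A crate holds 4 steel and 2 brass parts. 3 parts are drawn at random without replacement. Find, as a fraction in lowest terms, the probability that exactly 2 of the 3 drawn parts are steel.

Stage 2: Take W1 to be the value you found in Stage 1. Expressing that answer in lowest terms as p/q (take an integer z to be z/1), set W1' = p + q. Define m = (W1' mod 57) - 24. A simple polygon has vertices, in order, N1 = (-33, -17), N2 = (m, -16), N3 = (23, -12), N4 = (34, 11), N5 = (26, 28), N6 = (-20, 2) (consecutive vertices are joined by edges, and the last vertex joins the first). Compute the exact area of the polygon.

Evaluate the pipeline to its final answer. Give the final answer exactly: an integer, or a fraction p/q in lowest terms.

3161/2

Stage 1: total draws C(6,3) = 20; favorable C(4,2)*C(2,1) = 12; P = 3/5; answer 3/5
Stage 2: W1 = 3/5; threaded value p + q = 8; m = -16; cross terms: (-33*-16 - -16*-17)=256, (-16*-12 - 23*-16)=560, (23*11 - 34*-12)=661, (34*28 - 26*11)=666, (26*2 - -20*28)=612, (-20*-17 - -33*2)=406; twice the area = |3161| = 3161; area = 3161/2; answer 3161/2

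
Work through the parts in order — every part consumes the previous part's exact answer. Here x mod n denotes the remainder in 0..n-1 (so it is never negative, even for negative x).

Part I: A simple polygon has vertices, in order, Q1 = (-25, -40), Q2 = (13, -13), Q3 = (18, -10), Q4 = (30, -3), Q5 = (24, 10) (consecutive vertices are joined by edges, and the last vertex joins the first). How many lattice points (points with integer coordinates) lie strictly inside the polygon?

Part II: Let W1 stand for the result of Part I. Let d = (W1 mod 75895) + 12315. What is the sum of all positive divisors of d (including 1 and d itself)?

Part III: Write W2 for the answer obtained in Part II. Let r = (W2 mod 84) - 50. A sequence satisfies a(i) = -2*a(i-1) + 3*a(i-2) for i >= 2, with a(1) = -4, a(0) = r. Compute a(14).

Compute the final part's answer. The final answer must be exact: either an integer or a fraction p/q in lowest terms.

-26306350

Part I: cross terms: (-25*-13 - 13*-40)=845, (13*-10 - 18*-13)=104, (18*-3 - 30*-10)=246, (30*10 - 24*-3)=372, (24*-40 - -25*10)=-710; twice the area = |857| = 857; area = 857/2; boundary points = 1 + 1 + 1 + 1 + 1 = 5; strictly interior points = area - boundary/2 + 1 = 427; answer 427
Part II: W1 = 427; d = 12742; 12742 = 2 * 23 * 277; sigma = (1 + 2) * (1 + 23) * (1 + 277) = 3 * 24 * 278 = 20016; answer 20016
Part III: W2 = 20016; r = -26; a(2) = -2*(-4) + 3*(-26) = -70; iterating: a(2)=-70, a(3)=128, a(4)=-466, a(5)=1316, a(6)=-4030, a(7)=12008, a(8)=-36106, a(9)=108236, a(10)=-324790, a(11)=974288, a(12)=-2922946, a(13)=8768756, a(14)=-26306350; answer -26306350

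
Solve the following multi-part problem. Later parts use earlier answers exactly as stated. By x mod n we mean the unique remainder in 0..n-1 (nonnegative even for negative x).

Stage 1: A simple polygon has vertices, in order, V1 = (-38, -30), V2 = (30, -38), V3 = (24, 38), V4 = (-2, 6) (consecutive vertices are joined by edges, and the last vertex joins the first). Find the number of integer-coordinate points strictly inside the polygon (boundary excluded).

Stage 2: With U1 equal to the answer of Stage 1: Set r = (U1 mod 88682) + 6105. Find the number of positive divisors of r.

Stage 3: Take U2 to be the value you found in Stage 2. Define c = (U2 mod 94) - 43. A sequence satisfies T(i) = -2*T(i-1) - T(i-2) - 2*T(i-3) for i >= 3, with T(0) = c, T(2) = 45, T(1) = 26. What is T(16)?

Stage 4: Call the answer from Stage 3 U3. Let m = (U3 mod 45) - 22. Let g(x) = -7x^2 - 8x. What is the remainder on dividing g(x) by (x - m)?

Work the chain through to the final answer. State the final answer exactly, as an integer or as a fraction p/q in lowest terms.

Stage 1: cross terms: (-38*-38 - 30*-30)=2344, (30*38 - 24*-38)=2052, (24*6 - -2*38)=220, (-2*-30 - -38*6)=288; twice the area = |4904| = 4904; area = 2452; boundary points = 4 + 2 + 2 + 36 = 44; strictly interior points = area - boundary/2 + 1 = 2431; answer 2431
Stage 2: U1 = 2431; r = 8536; 8536 = 2^3 * 11 * 97; number of divisors = (3+1) * (1+1) * (1+1) = 16; answer 16
Stage 3: U2 = 16; c = -27; T(3) = -2*(45) - 1*(26) - 2*(-27) = -62; iterating: T(3)=-62, T(4)=27, T(5)=-82, T(6)=261, T(7)=-494, T(8)=891, T(9)=-1810, T(10)=3717, T(11)=-7406, T(12)=14715, T(13)=-29458, T(14)=59013, T(15)=-117998, T(16)=235899; answer 235899
Stage 4: U3 = 235899; m = -13; remainder = value at the root: -7*(-13)^2 - 8*(-13)^1 = (-1183) + (104) = -1079; answer -1079

-1079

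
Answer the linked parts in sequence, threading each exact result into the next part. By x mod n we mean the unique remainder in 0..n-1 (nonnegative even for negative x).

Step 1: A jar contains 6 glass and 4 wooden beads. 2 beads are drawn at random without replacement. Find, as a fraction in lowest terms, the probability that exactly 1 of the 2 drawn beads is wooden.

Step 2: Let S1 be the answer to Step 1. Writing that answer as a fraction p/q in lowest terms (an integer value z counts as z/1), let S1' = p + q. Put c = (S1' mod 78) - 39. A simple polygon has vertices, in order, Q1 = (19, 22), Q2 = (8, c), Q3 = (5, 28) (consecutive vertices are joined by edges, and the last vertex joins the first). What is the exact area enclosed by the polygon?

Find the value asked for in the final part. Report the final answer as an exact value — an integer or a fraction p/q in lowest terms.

299

Step 1: total draws C(10,2) = 45; favorable C(4,1)*C(6,1) = 24; P = 8/15; answer 8/15
Step 2: S1 = 8/15; threaded value p + q = 23; c = -16; cross terms: (19*-16 - 8*22)=-480, (8*28 - 5*-16)=304, (5*22 - 19*28)=-422; twice the area = |-598| = 598; area = 299; answer 299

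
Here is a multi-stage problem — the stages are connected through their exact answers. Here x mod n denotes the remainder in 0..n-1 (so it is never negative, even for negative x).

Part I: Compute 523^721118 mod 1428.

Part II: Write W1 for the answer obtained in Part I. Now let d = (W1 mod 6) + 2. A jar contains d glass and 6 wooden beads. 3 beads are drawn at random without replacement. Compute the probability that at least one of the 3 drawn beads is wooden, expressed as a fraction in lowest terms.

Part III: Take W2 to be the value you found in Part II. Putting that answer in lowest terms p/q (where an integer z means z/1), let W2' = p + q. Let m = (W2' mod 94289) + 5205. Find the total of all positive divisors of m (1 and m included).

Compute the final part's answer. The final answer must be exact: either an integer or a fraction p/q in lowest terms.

Part I: squarings mod 1428: 523^1=523, 523^2=781, 523^4=205, 523^8=613, 523^16=205, 523^32=613, 523^64=205, 523^128=613, 523^256=205, 523^512=613, 523^1024=205, 523^2048=613, 523^4096=205, 523^8192=613, 523^16384=205, 523^32768=613, 523^65536=205, 523^131072=613, 523^262144=205, 523^524288=613; 523^721118 = 523^2 * 523^4 * 523^8 * 523^16 * 523^64 * 523^128 * 523^65536 * 523^131072 * 523^524288 = 781 (mod 1428); answer 781
Part II: W1 = 781; d = 3; total draws C(9,3) = 84; complement C(3,3) = 1; favorable 84 - 1 = 83; P = 83/84; answer 83/84
Part III: W2 = 83/84; threaded value p + q = 167; m = 5372; 5372 = 2^2 * 17 * 79; sigma = (1 + 2 + 4) * (1 + 17) * (1 + 79) = 7 * 18 * 80 = 10080; answer 10080

10080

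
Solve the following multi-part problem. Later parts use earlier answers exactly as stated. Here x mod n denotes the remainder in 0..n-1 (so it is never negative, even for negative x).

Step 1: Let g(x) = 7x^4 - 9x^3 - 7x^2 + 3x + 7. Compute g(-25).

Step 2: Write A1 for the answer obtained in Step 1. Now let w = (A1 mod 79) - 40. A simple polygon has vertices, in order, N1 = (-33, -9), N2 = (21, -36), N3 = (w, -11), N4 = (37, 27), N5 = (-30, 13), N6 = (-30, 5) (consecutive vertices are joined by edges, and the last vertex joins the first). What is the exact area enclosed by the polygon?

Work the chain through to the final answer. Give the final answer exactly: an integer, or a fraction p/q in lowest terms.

909

Step 1: 7*(-25)^4 - 9*(-25)^3 - 7*(-25)^2 + 3*(-25)^1 + 7 = (2734375) + (140625) + (-4375) + (-75) + (7) = 2870557; answer 2870557
Step 2: A1 = 2870557; w = -27; cross terms: (-33*-36 - 21*-9)=1377, (21*-11 - -27*-36)=-1203, (-27*27 - 37*-11)=-322, (37*13 - -30*27)=1291, (-30*5 - -30*13)=240, (-30*-9 - -33*5)=435; twice the area = |1818| = 1818; area = 909; answer 909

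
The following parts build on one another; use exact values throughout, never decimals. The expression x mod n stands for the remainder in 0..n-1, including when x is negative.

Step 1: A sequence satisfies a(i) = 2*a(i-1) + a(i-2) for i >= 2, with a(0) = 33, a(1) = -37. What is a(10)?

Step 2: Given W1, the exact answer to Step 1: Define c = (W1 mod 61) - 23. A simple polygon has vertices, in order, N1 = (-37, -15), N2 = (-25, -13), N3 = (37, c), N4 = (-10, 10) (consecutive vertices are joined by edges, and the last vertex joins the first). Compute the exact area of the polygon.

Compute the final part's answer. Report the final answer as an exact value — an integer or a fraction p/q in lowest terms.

1387/2

Step 1: a(2) = 2*(-37) + 1*(33) = -41; iterating: a(2)=-41, a(3)=-119, a(4)=-279, a(5)=-677, a(6)=-1633, a(7)=-3943, a(8)=-9519, a(9)=-22981, a(10)=-55481; answer -55481
Step 2: W1 = -55481; c = 6; cross terms: (-37*-13 - -25*-15)=106, (-25*6 - 37*-13)=331, (37*10 - -10*6)=430, (-10*-15 - -37*10)=520; twice the area = |1387| = 1387; area = 1387/2; answer 1387/2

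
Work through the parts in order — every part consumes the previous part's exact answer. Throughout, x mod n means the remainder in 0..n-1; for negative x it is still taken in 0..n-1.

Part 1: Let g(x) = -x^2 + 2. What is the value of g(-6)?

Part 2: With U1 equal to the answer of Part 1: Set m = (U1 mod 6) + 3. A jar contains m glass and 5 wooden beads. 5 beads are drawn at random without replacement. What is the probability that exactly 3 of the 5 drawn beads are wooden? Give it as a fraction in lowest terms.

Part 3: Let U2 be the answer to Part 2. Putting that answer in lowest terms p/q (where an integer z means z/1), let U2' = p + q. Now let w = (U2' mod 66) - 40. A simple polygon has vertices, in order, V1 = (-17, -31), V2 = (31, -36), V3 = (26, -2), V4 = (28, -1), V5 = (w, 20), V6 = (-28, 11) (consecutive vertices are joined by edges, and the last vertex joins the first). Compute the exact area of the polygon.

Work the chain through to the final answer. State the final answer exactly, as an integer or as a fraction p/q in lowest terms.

2218

Part 1: -1*(-6)^2 + 2 = (-36) + (2) = -34; answer -34
Part 2: U1 = -34; m = 5; total draws C(10,5) = 252; favorable C(5,3)*C(5,2) = 100; P = 25/63; answer 25/63
Part 3: U2 = 25/63; threaded value p + q = 88; w = -18; cross terms: (-17*-36 - 31*-31)=1573, (31*-2 - 26*-36)=874, (26*-1 - 28*-2)=30, (28*20 - -18*-1)=542, (-18*11 - -28*20)=362, (-28*-31 - -17*11)=1055; twice the area = |4436| = 4436; area = 2218; answer 2218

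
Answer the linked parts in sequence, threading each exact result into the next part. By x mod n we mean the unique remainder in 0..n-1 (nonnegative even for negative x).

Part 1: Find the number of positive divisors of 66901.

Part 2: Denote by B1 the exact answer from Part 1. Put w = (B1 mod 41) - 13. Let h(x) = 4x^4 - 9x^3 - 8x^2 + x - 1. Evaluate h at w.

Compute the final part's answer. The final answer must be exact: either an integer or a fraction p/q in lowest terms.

Part 1: 66901 = 149 * 449; number of divisors = (1+1) * (1+1) = 4; answer 4
Part 2: B1 = 4; w = -9; 4*(-9)^4 - 9*(-9)^3 - 8*(-9)^2 + 1*(-9)^1 - 1 = (26244) + (6561) + (-648) + (-9) + (-1) = 32147; answer 32147

32147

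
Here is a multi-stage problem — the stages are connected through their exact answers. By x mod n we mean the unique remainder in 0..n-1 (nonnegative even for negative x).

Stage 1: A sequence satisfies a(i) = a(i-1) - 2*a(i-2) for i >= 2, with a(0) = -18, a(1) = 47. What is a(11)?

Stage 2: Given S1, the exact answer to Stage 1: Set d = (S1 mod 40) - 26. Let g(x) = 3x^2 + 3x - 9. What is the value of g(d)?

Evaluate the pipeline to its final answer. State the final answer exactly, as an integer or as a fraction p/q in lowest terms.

1251

Stage 1: a(2) = 1*(47) - 2*(-18) = 83; iterating: a(2)=83, a(3)=-11, a(4)=-177, a(5)=-155, a(6)=199, a(7)=509, a(8)=111, a(9)=-907, a(10)=-1129, a(11)=685; answer 685
Stage 2: S1 = 685; d = -21; 3*(-21)^2 + 3*(-21)^1 - 9 = (1323) + (-63) + (-9) = 1251; answer 1251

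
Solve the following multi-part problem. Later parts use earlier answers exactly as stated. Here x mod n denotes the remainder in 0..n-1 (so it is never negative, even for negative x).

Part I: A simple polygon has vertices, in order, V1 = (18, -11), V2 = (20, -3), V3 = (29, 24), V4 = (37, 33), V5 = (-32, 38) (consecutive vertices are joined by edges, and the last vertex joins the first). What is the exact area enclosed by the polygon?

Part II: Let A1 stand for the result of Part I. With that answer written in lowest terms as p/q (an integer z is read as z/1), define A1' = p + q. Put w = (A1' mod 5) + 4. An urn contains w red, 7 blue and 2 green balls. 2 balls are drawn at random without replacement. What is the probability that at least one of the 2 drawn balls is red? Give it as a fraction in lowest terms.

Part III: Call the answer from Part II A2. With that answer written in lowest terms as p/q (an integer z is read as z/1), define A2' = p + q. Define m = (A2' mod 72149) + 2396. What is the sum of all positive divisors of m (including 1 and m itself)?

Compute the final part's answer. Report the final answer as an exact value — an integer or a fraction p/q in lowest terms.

Part I: cross terms: (18*-3 - 20*-11)=166, (20*24 - 29*-3)=567, (29*33 - 37*24)=69, (37*38 - -32*33)=2462, (-32*-11 - 18*38)=-332; twice the area = |2932| = 2932; area = 1466; answer 1466
Part II: A1 = 1466; threaded value p + q = 1467; w = 6; total draws C(15,2) = 105; complement C(9,2) = 36; favorable 105 - 36 = 69; P = 23/35; answer 23/35
Part III: A2 = 23/35; threaded value p + q = 58; m = 2454; 2454 = 2 * 3 * 409; sigma = (1 + 2) * (1 + 3) * (1 + 409) = 3 * 4 * 410 = 4920; answer 4920

4920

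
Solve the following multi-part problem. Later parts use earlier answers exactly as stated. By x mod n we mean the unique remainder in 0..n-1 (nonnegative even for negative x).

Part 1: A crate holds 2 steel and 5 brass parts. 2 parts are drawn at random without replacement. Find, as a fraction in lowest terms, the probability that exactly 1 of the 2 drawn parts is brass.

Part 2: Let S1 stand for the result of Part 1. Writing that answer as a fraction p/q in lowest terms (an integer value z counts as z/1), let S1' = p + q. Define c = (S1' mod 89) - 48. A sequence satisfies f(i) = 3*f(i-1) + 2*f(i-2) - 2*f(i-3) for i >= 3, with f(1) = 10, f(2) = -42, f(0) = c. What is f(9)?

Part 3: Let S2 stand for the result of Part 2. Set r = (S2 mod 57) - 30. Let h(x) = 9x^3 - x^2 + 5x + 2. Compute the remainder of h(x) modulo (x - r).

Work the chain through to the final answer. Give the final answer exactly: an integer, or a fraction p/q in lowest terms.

95460

Part 1: total draws C(7,2) = 21; favorable C(5,1)*C(2,1) = 10; P = 10/21; answer 10/21
Part 2: S1 = 10/21; threaded value p + q = 31; c = -17; f(3) = 3*(-42) + 2*(10) - 2*(-17) = -72; iterating: f(3)=-72, f(4)=-320, f(5)=-1020, f(6)=-3556, f(7)=-12068, f(8)=-41276, f(9)=-140852; answer -140852
Part 3: S2 = -140852; r = 22; remainder = value at the root: 9*(22)^3 - 1*(22)^2 + 5*(22)^1 + 2 = (95832) + (-484) + (110) + (2) = 95460; answer 95460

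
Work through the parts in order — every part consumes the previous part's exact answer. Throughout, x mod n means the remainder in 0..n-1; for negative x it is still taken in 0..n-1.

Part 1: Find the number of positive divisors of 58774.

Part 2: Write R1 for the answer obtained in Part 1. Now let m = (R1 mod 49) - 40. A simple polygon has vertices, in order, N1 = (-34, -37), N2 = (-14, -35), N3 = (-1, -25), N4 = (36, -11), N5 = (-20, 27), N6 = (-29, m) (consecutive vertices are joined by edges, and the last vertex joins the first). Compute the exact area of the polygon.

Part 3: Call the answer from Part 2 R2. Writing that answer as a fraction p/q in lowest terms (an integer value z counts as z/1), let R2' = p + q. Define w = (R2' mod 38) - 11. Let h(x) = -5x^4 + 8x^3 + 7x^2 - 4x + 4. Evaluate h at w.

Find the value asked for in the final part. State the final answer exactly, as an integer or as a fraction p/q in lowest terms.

Part 1: 58774 = 2 * 29387; number of divisors = (1+1) * (1+1) = 4; answer 4
Part 2: R1 = 4; m = -36; cross terms: (-34*-35 - -14*-37)=672, (-14*-25 - -1*-35)=315, (-1*-11 - 36*-25)=911, (36*27 - -20*-11)=752, (-20*-36 - -29*27)=1503, (-29*-37 - -34*-36)=-151; twice the area = |4002| = 4002; area = 2001; answer 2001
Part 3: R2 = 2001; threaded value p + q = 2002; w = 15; -5*(15)^4 + 8*(15)^3 + 7*(15)^2 - 4*(15)^1 + 4 = (-253125) + (27000) + (1575) + (-60) + (4) = -224606; answer -224606

-224606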